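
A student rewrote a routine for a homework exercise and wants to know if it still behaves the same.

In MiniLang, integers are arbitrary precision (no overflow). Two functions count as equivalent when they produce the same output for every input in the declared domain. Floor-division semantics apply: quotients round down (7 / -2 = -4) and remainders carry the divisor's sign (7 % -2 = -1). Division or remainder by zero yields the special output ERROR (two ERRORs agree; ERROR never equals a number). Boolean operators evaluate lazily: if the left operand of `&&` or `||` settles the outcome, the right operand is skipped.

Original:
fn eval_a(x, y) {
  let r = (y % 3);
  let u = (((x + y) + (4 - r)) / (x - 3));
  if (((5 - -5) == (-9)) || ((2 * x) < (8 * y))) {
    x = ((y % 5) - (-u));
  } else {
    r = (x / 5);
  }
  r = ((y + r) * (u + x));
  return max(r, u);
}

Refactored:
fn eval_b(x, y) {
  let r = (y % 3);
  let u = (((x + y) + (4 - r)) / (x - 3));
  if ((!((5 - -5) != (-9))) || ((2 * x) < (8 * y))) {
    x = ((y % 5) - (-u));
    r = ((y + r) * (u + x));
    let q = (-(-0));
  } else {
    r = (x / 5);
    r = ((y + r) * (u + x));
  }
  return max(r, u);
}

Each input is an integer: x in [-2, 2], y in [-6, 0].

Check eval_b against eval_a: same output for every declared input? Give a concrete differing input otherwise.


Differences: constant usage differs, and local variable names differ, and statement counts differ, and comparison usage differs, and boolean connective usage differs, and arithmetic usage differs — yet all 35 inputs agree.
verdict: equivalent


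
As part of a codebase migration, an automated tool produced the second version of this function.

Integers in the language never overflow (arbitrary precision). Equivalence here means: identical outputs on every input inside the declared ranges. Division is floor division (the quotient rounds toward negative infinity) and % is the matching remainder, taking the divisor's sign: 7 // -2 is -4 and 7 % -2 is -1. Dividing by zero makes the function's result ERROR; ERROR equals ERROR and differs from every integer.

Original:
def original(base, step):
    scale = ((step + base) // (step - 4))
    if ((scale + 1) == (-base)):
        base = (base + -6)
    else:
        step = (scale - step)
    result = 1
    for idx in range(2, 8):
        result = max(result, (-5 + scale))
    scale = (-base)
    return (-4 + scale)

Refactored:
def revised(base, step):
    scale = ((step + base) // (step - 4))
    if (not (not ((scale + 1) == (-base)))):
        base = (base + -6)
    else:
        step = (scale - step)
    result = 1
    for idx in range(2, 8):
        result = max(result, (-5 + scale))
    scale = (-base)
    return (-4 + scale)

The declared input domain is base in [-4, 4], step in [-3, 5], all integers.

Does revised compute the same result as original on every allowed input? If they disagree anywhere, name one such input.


Behavior is preserved: although boolean connective usage differs, the outputs never diverge.
One worked example (base=-3, step=3) — original: scale=0, then ((scale + 1) == (-base)) is false, then step=-3, then result=1, then (idx=2), then result=1, then (idx=3), then result=1, then (idx=4), then result=1, then (idx=5), then result=1, then (idx=6), then result=1, then (idx=7), then result=1, then scale=3, then returns -1; revised: scale=0, then (not (not ((scale + 1) == (-base)))) is false, then step=-3, then result=1, then (idx=2), then result=1, then (idx=3), then result=1, then (idx=4), then result=1, then (idx=5), then result=1, then (idx=6), then result=1, then (idx=7), then result=1, then scale=3, then returns -1; agreement on -1.
Checked all 81 inputs in the declared domain: the outputs agree on every one.
verdict: equivalent


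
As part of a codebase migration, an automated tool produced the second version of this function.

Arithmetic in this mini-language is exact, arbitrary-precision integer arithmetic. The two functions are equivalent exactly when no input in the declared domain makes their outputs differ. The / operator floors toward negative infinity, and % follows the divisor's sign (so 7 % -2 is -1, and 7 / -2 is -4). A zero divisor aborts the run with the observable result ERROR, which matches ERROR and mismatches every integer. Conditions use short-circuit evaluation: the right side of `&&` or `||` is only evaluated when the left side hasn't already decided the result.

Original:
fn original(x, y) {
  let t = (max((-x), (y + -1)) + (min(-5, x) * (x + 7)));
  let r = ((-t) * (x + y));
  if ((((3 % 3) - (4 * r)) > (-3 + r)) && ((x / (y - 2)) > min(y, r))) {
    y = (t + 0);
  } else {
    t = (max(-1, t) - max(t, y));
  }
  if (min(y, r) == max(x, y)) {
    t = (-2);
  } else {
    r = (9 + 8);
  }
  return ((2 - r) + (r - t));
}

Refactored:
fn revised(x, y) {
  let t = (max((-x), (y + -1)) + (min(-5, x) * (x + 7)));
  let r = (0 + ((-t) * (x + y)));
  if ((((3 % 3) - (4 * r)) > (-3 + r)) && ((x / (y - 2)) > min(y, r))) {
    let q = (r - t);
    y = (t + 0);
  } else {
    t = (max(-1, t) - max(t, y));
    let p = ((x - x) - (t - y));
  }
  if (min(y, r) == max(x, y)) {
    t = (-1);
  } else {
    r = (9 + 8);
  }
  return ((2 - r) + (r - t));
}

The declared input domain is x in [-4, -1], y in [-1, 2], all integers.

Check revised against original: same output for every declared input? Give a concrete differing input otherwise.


Take x=-1, y=2.
original: t=-29, then r=29, then ((((3 % 3) - (4 * r)) > (-3 + r)) && ((x / (y - 2)) > min(y, r))) is false, then t=-3, then (min(y, r) == max(x, y)) is true, then t=-2, then returns 4
revised: t=-29, then r=29, then ((((3 % 3) - (4 * r)) > (-3 + r)) && ((x / (y - 2)) > min(y, r))) is false, then t=-3, then p=5, then (min(y, r) == max(x, y)) is true, then t=-1, then returns 3
4 and 3 differ, so these are not the same function on this domain.
verdict: not equivalent; witness: x=-1, y=2


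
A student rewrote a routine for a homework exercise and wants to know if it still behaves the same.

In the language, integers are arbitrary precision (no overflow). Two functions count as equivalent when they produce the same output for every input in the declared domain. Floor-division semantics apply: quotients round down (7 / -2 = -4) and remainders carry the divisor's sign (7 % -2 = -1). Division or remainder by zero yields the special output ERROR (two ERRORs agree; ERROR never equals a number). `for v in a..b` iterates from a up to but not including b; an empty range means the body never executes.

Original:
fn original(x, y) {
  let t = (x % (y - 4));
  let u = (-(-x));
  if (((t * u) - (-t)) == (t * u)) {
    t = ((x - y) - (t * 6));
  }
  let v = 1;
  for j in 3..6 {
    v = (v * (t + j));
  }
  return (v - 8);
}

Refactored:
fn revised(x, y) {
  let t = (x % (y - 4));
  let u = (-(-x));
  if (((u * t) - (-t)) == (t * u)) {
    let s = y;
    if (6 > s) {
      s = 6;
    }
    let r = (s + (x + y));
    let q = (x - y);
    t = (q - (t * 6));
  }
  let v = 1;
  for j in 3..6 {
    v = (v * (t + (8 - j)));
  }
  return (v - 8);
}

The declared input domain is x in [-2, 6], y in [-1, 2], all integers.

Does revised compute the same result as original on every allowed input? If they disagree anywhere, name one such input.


Behavior is preserved: although statement counts differ, plus constant usage differs, plus arithmetic usage differs, plus local variable names differ, plus comparison usage differs, plus branching structure differs, the outputs never diverge.
As a probe, take x=4, y=-1: original runs t := -1 | u := 4 | (((t * u) - (-t)) == (t * u)): false | v := 1 | iter j=3: | v := 2 | iter j=4: | v := 6 | iter j=5: | v := 24 | result 16; revised runs t := -1 | u := 4 | (((u * t) - (-t)) == (t * u)): false | v := 1 | iter j=3: | v := 4 | iter j=4: | v := 12 | iter j=5: | v := 24 | result 16; both end at 16.
An exhaustive pass over the 36 declared inputs shows identical outputs.
verdict: equivalent


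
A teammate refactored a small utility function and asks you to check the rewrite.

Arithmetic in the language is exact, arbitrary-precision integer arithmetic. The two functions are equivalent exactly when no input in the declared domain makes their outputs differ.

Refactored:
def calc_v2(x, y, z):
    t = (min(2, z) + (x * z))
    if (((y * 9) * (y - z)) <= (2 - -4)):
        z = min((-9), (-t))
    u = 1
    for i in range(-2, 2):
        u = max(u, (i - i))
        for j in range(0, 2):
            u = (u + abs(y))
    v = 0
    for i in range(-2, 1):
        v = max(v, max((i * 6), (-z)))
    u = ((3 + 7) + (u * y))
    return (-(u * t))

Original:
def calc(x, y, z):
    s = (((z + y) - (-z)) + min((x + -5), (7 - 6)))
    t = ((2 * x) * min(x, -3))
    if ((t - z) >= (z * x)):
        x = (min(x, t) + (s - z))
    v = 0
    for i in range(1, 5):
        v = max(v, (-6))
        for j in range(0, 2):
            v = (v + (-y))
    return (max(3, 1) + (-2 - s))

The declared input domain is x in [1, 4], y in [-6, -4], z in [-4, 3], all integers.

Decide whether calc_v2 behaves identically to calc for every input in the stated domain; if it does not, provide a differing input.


The rewrite breaks on x=1, y=-6, z=-4, where the results are 19 and -2272.
calc: s = -18; t = -6; ((t - z) >= (z * x)) -> true; x = -20; v = 0; [i=1]; v = 0; [j=0]; v = 6; [j=1]; v = 12; [i=2]; v = 12; [j=0]; v = 18; [j=1]; v = 24; [i=3]; v = 24; [j=0]; v = 30; [j=1]; v = 36; [i=4]; v = 36; [j=0]; v = 42; [j=1]; v = 48; return 19
calc_v2: t = -8; (((y * 9) * (y - z)) <= (2 - -4)) -> false; u = 1; [i=-2]; u = 1; [j=0]; u = 7; [j=1]; u = 13; [i=-1]; u = 13; [j=0]; u = 19; [j=1]; u = 25; [i=0]; u = 25; [j=0]; u = 31; [j=1]; u = 37; [i=1]; u = 37; [j=0]; u = 43; [j=1]; u = 49; v = 0; [i=-2]; v = 4; [i=-1]; v = 4; [i=0]; v = 4; u = -284; return -2272
verdict: not equivalent; witness: x=1, y=-6, z=-4


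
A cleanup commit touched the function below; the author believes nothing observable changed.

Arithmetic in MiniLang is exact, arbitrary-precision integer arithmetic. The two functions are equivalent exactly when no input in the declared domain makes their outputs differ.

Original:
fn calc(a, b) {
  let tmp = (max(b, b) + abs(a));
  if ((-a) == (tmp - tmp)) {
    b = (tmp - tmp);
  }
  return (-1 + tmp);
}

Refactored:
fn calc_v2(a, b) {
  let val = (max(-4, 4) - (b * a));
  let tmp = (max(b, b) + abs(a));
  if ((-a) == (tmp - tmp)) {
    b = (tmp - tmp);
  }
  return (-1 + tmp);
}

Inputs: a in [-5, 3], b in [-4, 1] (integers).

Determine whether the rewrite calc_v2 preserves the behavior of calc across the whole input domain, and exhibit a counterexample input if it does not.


This is a faithful refactor — statement counts differ, and min/max/abs usage differs, and local variable names differ, and constant usage differs, and arithmetic usage differs, but the computed results match everywhere.
Spot check at a=0, b=-3 — calc: tmp := -3 | ((-a) == (tmp - tmp)): true | b := 0 | result -4. calc_v2: val := 4 | tmp := -3 | ((-a) == (tmp - tmp)): true | b := 0 | result -4. Both give -4.
Checked all 54 inputs in the declared domain: the outputs agree on every one.
verdict: equivalent


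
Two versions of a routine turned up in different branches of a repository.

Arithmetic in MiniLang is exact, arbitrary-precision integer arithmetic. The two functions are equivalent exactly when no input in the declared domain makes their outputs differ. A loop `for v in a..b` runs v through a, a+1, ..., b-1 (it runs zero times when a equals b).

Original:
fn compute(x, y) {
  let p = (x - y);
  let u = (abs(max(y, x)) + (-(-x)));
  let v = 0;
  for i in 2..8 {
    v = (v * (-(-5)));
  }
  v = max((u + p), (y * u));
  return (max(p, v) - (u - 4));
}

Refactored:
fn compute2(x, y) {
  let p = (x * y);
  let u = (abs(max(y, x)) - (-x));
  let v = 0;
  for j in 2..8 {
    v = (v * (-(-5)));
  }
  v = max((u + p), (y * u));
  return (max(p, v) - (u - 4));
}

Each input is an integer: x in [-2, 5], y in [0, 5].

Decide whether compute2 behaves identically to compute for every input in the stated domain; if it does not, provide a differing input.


Try x=1, y=0.
compute: p := 1 | u := 2 | v := 0 | iter i=2: | v := 0 | iter i=3: | v := 0 | iter i=4: | v := 0 | iter i=5: | v := 0 | iter i=6: | v := 0 | iter i=7: | v := 0 | v := 3 | result 5
compute2: p := 0 | u := 2 | v := 0 | iter j=2: | v := 0 | iter j=3: | v := 0 | iter j=4: | v := 0 | iter j=5: | v := 0 | iter j=6: | v := 0 | iter j=7: | v := 0 | v := 2 | result 4
5 against 4: the behavior changed.
verdict: not equivalent; witness: x=1, y=0


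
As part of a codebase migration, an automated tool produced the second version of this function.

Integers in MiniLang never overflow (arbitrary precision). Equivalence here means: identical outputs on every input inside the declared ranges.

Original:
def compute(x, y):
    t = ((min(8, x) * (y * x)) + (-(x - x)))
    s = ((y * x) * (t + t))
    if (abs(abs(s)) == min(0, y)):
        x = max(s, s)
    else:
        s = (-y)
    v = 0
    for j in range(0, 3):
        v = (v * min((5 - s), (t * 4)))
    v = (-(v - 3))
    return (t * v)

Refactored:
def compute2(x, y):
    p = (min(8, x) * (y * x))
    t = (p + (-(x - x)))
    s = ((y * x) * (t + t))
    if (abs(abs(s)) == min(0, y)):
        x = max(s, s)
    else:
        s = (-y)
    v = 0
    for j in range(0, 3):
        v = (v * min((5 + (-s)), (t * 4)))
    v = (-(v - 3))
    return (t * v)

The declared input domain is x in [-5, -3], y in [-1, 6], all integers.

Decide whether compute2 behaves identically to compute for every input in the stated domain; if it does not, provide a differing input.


Reading the diff, among the changes: statement counts differ; and arithmetic usage differs; and local variable names differ.
As a probe, take x=-4, y=3: compute runs t becomes 48; next s becomes -1152; next (abs(abs(s)) == min(0, y)) evaluates to false; next s becomes -3; next v becomes 0; next at j=0:; next v becomes 0; next at j=1:; next v becomes 0; next at j=2:; next v becomes 0; next v becomes 3; next final value 144; compute2 runs p becomes 48; next t becomes 48; next s becomes -1152; next (abs(abs(s)) == min(0, y)) evaluates to false; next s becomes -3; next v becomes 0; next at j=0:; next v becomes 0; next at j=1:; next v becomes 0; next at j=2:; next v becomes 0; next v becomes 3; next final value 144; both end at 144.
Sweeping the whole domain (24 inputs) finds no disagreement.
verdict: equivalent


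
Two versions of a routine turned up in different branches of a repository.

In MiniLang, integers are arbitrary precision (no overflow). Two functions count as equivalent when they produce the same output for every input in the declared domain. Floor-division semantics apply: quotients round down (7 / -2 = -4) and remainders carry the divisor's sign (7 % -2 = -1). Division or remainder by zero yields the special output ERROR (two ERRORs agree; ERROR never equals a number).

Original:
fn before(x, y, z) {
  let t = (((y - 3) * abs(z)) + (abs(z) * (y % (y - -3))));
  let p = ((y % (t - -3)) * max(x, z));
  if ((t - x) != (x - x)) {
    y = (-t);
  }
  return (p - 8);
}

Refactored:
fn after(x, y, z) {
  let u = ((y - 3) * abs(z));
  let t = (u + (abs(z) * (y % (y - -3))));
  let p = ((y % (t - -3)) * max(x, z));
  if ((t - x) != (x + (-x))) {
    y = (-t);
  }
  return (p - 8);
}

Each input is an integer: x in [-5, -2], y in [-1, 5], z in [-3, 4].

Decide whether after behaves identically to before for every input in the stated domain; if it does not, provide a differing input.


Differences: local variable names differ; statement counts differ; arithmetic usage differs — yet all 224 inputs agree.
verdict: equivalent


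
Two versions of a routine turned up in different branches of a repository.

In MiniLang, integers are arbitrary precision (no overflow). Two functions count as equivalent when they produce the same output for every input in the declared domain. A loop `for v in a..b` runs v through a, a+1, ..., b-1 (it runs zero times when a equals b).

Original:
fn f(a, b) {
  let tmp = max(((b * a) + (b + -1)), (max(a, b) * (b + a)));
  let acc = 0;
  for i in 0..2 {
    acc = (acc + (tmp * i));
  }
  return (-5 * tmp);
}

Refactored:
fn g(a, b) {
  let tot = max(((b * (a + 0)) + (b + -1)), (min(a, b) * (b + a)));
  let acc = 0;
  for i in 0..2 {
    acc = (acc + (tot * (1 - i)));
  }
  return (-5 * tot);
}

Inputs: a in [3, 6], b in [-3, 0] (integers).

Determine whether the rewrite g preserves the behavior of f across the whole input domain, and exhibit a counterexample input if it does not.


a=3, b=-2 yields -15 from f but 10 from g.
verdict: not equivalent; witness: a=3, b=-2


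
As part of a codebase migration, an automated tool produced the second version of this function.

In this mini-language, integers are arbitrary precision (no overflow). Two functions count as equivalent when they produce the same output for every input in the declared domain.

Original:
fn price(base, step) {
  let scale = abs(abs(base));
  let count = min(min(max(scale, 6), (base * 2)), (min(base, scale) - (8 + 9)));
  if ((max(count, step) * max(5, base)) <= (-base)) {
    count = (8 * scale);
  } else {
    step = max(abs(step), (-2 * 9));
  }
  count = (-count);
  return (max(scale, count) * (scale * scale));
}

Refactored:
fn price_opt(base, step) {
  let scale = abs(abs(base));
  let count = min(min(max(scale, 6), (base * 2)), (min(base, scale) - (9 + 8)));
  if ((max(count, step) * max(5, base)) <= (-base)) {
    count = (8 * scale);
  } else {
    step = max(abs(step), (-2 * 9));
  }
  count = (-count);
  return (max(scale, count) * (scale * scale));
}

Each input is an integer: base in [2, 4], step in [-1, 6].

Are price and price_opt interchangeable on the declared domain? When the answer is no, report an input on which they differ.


Side by side, the visible changes include: same computation, different form.
One worked example (base=4, step=-1) — price: scale becomes 4; next count becomes -13; next ((max(count, step) * max(5, base)) <= (-base)) evaluates to true; next count becomes 32; next count becomes -32; next final value 64; price_opt: scale becomes 4; next count becomes -13; next ((max(count, step) * max(5, base)) <= (-base)) evaluates to true; next count becomes 32; next count becomes -32; next final value 64; agreement on 64.
Across all 24 domain points the two functions coincide.
verdict: equivalent


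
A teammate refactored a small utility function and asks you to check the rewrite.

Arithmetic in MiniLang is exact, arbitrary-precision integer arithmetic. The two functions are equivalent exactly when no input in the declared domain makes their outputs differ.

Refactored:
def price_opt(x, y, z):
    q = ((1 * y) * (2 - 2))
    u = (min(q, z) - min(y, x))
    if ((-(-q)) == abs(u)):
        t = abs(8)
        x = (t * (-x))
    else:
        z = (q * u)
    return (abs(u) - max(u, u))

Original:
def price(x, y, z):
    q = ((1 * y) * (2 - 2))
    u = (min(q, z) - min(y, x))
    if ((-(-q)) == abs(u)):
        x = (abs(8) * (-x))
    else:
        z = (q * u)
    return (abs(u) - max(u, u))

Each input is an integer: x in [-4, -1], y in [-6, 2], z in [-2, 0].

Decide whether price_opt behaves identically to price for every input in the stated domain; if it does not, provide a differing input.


This is a faithful refactor — local variable names differ, and statement counts differ, but the computed results match everywhere.
Spot check at x=-4, y=1, z=-2 — price: q=0, then u=2, then ((-(-q)) == abs(u)) is false, then z=0, then returns 0. price_opt: q=0, then u=2, then ((-(-q)) == abs(u)) is false, then z=0, then returns 0. Both give 0.
Across all 108 domain points the two functions coincide.
verdict: equivalent


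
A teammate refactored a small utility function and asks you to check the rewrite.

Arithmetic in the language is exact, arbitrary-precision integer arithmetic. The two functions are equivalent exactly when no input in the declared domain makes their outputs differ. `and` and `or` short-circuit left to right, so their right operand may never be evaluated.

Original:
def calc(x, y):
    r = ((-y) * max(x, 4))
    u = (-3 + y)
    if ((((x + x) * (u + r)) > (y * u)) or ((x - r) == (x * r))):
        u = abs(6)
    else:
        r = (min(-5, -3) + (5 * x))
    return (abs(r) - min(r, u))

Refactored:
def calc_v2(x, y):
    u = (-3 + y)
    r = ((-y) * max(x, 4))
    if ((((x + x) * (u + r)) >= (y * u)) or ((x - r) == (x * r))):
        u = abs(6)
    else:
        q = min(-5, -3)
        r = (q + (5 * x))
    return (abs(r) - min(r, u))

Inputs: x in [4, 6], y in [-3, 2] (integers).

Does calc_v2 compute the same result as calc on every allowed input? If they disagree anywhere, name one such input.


The edit looks behavioral (`(((x + x) * (u + r)) > (y * u))` became `(((x + x) * (u + r)) >= (y * u))`), but over these ranges it never changes the outcome; all 18 inputs agree.
verdict: equivalent


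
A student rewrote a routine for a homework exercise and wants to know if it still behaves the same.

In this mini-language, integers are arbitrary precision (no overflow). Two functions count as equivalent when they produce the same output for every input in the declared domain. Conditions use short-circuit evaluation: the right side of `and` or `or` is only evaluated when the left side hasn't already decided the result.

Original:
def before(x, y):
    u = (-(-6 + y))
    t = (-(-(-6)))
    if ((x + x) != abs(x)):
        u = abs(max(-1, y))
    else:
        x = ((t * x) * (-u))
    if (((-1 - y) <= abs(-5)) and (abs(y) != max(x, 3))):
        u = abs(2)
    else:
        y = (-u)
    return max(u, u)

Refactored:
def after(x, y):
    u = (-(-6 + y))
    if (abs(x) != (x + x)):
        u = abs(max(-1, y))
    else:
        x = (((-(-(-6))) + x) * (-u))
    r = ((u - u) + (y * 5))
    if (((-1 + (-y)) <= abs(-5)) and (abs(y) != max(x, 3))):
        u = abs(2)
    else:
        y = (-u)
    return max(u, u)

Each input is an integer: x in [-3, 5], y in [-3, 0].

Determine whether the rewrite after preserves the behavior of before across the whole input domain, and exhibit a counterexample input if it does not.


The rewrite breaks on x=0, y=-3, where the results are 9 and 2.
before: u = 9; t = -6; ((x + x) != abs(x)) -> false; x = 0; (((-1 - y) <= abs(-5)) and (abs(y) != max(x, 3))) -> false; y = -9; return 9
after: u = 9; (abs(x) != (x + x)) -> false; x = 54; r = -15; (((-1 + (-y)) <= abs(-5)) and (abs(y) != max(x, 3))) -> true; u = 2; return 2
verdict: not equivalent; witness: x=0, y=-3


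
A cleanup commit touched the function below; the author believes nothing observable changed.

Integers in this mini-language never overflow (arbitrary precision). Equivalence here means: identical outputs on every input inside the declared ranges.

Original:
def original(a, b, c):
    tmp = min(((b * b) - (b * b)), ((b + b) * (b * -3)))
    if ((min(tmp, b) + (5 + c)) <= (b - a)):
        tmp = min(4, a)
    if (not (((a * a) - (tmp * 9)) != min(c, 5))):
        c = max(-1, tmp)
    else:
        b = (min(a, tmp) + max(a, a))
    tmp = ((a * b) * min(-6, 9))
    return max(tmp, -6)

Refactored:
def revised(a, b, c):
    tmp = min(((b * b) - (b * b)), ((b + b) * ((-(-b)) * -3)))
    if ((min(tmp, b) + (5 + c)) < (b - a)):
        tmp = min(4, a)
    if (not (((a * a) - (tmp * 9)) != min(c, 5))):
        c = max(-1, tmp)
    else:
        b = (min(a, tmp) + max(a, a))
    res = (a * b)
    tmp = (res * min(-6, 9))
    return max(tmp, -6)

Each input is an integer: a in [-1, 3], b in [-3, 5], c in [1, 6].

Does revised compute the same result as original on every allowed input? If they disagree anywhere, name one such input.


Evaluate both at a=1, b=1, c=1.
original: tmp=-6, then ((min(tmp, b) + (5 + c)) <= (b - a)) is true, then tmp=1, then (not (((a * a) - (tmp * 9)) != min(c, 5))) is false, then b=2, then tmp=-12, then returns -6
revised: tmp=-6, then ((min(tmp, b) + (5 + c)) < (b - a)) is false, then (not (((a * a) - (tmp * 9)) != min(c, 5))) is false, then b=-5, then res=-5, then tmp=30, then returns 30
-6 vs 30 — the two versions disagree here.
verdict: not equivalent; witness: a=1, b=1, c=1


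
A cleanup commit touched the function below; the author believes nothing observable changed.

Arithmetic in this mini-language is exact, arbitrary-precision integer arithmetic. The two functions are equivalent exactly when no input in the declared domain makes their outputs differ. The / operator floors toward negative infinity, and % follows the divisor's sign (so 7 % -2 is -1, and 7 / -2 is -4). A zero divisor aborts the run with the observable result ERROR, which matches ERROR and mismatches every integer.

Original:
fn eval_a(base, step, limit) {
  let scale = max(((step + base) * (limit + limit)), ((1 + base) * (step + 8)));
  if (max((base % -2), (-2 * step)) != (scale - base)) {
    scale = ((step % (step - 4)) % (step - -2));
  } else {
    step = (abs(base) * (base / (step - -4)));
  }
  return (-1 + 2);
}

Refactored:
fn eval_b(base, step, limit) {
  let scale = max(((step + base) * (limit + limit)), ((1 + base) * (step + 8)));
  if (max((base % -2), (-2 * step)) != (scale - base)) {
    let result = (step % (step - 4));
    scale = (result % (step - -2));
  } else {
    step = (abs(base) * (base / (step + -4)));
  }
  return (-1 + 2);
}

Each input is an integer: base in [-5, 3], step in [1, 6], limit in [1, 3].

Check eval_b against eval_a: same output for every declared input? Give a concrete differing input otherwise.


Run the pair on base=-5, step=4, limit=3.
eval_a: scale = -6; (max((base % -2), (-2 * step)) != (scale - base)) -> false; step = -5; return 1
eval_b: scale = -6; (max((base % -2), (-2 * step)) != (scale - base)) -> false; division by zero -> ERROR
1 vs ERROR — the two versions disagree here.
verdict: not equivalent; witness: base=-5, step=4, limit=3


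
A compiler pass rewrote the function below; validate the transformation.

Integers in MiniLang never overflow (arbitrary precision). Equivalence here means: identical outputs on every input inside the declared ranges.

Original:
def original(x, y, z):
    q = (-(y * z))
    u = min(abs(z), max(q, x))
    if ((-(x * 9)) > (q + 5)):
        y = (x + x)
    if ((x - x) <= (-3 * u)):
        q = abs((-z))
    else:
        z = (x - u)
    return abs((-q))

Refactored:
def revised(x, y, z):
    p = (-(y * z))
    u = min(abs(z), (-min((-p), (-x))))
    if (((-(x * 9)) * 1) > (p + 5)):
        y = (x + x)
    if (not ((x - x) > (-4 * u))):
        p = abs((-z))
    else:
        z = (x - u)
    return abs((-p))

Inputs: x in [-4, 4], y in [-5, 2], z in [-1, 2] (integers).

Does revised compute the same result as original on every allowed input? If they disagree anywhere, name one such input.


Although `-3` became `-4`, no input in the stated domain can expose it; all 288 inputs agree.
verdict: equivalent


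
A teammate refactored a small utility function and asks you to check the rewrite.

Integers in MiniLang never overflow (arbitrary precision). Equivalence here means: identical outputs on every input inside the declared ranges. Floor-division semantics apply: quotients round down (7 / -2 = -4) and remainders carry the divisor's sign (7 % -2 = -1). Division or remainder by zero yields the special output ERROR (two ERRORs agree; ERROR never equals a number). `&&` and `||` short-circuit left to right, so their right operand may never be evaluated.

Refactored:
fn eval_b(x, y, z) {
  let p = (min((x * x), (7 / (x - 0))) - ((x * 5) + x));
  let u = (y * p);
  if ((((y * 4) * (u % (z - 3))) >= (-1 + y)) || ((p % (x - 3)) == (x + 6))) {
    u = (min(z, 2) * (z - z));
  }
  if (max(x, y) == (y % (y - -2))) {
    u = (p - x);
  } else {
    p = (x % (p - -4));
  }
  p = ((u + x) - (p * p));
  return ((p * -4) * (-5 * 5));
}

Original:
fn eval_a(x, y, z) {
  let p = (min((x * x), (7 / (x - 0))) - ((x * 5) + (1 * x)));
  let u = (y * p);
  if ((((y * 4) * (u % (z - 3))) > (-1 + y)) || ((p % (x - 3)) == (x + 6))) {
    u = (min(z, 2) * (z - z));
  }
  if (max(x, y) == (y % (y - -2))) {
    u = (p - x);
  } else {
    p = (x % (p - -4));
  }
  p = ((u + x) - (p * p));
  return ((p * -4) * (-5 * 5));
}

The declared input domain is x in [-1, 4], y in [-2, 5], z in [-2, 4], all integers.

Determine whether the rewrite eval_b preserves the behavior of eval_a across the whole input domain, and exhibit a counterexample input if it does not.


At x=2, y=1, z=0: eval_a gives -1600, eval_b gives -700.
verdict: not equivalent; witness: x=2, y=1, z=0


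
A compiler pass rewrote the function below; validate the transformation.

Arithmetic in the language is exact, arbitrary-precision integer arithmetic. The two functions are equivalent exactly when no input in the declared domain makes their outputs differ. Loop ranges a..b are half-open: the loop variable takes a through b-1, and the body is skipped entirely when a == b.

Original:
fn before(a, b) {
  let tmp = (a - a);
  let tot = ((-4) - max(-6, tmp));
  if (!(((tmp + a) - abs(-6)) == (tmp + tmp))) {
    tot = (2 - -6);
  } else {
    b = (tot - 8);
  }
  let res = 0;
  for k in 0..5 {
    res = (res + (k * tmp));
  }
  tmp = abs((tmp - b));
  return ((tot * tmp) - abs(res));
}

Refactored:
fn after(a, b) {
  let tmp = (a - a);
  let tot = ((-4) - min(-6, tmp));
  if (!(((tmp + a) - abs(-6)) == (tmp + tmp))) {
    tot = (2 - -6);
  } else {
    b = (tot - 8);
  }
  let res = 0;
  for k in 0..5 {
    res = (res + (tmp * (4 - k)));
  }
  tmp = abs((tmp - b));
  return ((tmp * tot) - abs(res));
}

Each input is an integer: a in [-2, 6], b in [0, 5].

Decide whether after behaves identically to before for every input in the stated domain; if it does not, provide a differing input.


These are not equivalent — on a=6, b=0 the outputs split (-48 vs 12).
before: tmp = 0; tot = -4; (!(((tmp + a) - abs(-6)) == (tmp + tmp))) -> false; b = -12; res = 0; [k=0]; res = 0; [k=1]; res = 0; [k=2]; res = 0; [k=3]; res = 0; [k=4]; res = 0; tmp = 12; return -48
after: tmp = 0; tot = 2; (!(((tmp + a) - abs(-6)) == (tmp + tmp))) -> false; b = -6; res = 0; [k=0]; res = 0; [k=1]; res = 0; [k=2]; res = 0; [k=3]; res = 0; [k=4]; res = 0; tmp = 6; return 12
verdict: not equivalent; witness: a=6, b=0


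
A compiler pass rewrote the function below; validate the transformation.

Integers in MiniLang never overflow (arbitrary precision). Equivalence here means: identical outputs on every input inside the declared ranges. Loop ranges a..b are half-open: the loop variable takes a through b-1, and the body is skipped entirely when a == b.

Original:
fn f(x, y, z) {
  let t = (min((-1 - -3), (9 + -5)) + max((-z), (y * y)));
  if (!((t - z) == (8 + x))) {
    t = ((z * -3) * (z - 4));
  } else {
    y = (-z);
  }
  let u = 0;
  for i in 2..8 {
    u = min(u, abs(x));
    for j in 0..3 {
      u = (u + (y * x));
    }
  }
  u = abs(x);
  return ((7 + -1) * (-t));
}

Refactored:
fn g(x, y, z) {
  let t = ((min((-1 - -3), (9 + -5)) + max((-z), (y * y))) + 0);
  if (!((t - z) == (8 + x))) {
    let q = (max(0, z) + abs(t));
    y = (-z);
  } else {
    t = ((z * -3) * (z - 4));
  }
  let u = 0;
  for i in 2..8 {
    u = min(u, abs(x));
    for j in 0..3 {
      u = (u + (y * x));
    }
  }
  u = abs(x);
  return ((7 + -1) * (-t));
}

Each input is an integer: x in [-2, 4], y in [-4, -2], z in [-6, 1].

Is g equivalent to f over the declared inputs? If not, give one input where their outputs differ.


There is a counterexample at x=-2, y=-4, z=-6: 1080 on one side, -108 on the other.
f: t=18, then (!((t - z) == (8 + x))) is true, then t=-180, then u=0, then (i=2), then u=0, then (j=0), then u=8, then (j=1), then u=16, then (j=2), then u=24, then (i=3), then u=2, then (j=0), then u=10, then (j=1), then u=18, then (j=2), then u=26, then (i=4), then u=2, then (j=0), then u=10, then (j=1), then u=18, then (j=2), then u=26, then (i=5), then u=2, then (j=0), then u=10, then (j=1), then u=18, then (j=2), then u=26, then (i=6), then u=2, then (j=0), then u=10, then (j=1), then u=18, then (j=2), then u=26, then (i=7), then u=2, then (j=0), then u=10, then (j=1), then u=18, then (j=2), then u=26, then u=2, then returns 1080
g: t=18, then (!((t - z) == (8 + x))) is true, then q=18, then y=6, then u=0, then (i=2), then u=0, then (j=0), then u=-12, then (j=1), then u=-24, then (j=2), then u=-36, then (i=3), then u=-36, then (j=0), then u=-48, then (j=1), then u=-60, then (j=2), then u=-72, then (i=4), then u=-72, then (j=0), then u=-84, then (j=1), then u=-96, then (j=2), then u=-108, then (i=5), then u=-108, then (j=0), then u=-120, then (j=1), then u=-132, then (j=2), then u=-144, then (i=6), then u=-144, then (j=0), then u=-156, then (j=1), then u=-168, then (j=2), then u=-180, then (i=7), then u=-180, then (j=0), then u=-192, then (j=1), then u=-204, then (j=2), then u=-216, then u=2, then returns -108
verdict: not equivalent; witness: x=-2, y=-4, z=-6


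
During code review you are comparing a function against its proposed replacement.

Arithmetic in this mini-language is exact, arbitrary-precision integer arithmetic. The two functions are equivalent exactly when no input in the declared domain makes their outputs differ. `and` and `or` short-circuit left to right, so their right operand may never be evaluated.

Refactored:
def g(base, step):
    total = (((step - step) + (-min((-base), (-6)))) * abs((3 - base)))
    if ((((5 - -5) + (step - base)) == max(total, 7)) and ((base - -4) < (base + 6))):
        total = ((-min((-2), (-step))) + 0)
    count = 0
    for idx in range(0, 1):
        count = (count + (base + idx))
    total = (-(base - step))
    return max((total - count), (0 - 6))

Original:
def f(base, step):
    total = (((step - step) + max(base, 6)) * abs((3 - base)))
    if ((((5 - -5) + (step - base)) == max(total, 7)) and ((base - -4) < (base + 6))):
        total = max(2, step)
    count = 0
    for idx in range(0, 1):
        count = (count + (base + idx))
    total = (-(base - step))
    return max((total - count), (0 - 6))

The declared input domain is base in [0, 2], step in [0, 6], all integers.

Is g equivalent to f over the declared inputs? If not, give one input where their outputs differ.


Side by side, the visible changes include: min/max/abs usage differs, constant usage differs, arithmetic usage differs.
One worked example (base=1, step=0) — f: total := 12 | ((((5 - -5) + (step - base)) == max(total, 7)) and ((base - -4) < (base + 6))): false | count := 0 | iter idx=0: | count := 1 | total := -1 | result -2; g: total := 12 | ((((5 - -5) + (step - base)) == max(total, 7)) and ((base - -4) < (base + 6))): false | count := 0 | iter idx=0: | count := 1 | total := -1 | result -2; agreement on -2.
An exhaustive pass over the 21 declared inputs shows identical outputs.
verdict: equivalent


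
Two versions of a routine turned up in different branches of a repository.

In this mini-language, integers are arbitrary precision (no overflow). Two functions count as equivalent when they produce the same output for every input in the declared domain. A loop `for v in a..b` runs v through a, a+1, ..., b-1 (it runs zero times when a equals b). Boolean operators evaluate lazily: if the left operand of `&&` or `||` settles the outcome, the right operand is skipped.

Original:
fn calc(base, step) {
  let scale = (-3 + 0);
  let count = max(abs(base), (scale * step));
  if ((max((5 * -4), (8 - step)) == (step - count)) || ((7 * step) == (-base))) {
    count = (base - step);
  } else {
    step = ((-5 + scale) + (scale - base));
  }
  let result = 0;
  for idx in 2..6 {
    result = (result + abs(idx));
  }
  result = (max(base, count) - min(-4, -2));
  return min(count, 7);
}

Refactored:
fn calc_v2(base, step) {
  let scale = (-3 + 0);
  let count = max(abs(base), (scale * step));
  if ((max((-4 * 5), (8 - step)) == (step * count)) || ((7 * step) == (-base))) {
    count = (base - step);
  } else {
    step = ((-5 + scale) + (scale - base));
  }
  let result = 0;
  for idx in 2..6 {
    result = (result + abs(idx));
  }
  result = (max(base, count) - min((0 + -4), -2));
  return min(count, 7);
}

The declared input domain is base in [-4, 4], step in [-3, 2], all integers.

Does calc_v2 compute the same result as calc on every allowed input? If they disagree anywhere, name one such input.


Consider the input base=-3, step=2.
calc: scale := -3 | count := 3 | ((max((5 * -4), (8 - step)) == (step - count)) || ((7 * step) == (-base))): false | step := -8 | result := 0 | iter idx=2: | result := 2 | iter idx=3: | result := 5 | iter idx=4: | result := 9 | iter idx=5: | result := 14 | result := 7 | result 3
calc_v2: scale := -3 | count := 3 | ((max((-4 * 5), (8 - step)) == (step * count)) || ((7 * step) == (-base))): true | count := -5 | result := 0 | iter idx=2: | result := 2 | iter idx=3: | result := 5 | iter idx=4: | result := 9 | iter idx=5: | result := 14 | result := 1 | result -5
3 vs -5 — the two versions disagree here.
verdict: not equivalent; witness: base=-3, step=2


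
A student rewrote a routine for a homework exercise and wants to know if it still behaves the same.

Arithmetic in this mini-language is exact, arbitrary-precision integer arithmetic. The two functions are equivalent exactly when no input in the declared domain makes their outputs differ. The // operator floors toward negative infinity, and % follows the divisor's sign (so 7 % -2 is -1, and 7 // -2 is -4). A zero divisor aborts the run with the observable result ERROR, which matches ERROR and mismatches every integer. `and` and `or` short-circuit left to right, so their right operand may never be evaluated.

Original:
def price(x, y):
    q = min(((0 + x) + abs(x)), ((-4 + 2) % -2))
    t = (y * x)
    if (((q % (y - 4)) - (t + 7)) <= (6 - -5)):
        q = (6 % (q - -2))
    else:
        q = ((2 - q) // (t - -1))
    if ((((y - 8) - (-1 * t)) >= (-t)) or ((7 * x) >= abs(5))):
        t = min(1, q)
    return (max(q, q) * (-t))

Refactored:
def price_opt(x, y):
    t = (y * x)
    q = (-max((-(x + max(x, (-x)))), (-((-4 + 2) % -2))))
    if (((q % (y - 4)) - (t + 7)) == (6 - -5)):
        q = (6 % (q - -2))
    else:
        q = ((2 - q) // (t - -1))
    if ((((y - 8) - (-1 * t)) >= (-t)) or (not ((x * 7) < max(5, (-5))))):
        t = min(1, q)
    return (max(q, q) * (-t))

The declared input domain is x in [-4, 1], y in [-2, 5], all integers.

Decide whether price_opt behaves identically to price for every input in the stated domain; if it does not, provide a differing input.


Take x=-4, y=1.
price: q becomes 0; next t becomes -4; next (((q % (y - 4)) - (t + 7)) <= (6 - -5)) evaluates to true; next q becomes 0; next ((((y - 8) - (-1 * t)) >= (-t)) or ((7 * x) >= abs(5))) evaluates to false; next final value 0
price_opt: t becomes -4; next q becomes 0; next (((q % (y - 4)) - (t + 7)) == (6 - -5)) evaluates to false; next q becomes -1; next ((((y - 8) - (-1 * t)) >= (-t)) or (not ((x * 7) < max(5, (-5))))) evaluates to false; next final value -4
0 against -4: the behavior changed.
verdict: not equivalent; witness: x=-4, y=1


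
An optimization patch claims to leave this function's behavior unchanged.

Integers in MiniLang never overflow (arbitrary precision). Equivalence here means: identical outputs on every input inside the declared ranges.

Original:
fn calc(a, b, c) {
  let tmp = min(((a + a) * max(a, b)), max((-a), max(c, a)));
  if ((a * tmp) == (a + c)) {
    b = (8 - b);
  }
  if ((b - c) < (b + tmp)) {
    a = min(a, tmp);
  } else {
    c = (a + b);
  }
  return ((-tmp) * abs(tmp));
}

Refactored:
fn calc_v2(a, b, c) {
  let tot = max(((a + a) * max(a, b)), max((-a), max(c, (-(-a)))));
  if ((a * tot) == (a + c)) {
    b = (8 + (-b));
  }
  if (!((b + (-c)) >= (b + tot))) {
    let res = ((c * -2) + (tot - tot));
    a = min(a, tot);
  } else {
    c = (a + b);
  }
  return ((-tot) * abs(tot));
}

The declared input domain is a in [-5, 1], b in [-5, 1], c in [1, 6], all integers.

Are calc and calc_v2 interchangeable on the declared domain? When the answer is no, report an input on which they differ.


Not equivalent: a=-5, b=-5, c=1 separates them (-25 vs -2500).
calc: tmp = 5; ((a * tmp) == (a + c)) -> false; ((b - c) < (b + tmp)) -> true; a = -5; return -25
calc_v2: tot = 50; ((a * tot) == (a + c)) -> false; (!((b + (-c)) >= (b + tot))) -> true; res = -2; a = -5; return -2500
verdict: not equivalent; witness: a=-5, b=-5, c=1


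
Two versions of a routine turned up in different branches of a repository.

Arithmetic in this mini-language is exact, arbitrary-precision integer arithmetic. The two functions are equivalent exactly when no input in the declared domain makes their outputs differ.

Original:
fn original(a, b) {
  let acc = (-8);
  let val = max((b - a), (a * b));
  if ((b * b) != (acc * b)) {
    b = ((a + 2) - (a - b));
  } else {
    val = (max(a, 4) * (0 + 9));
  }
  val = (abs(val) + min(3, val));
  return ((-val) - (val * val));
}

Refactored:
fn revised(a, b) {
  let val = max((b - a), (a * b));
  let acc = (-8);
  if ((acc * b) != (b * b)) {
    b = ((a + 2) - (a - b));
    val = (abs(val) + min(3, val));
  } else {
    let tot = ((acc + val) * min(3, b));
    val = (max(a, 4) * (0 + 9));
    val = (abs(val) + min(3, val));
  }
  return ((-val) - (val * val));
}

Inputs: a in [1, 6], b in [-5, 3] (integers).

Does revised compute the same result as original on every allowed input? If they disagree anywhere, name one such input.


Comparing the listings, the differences include: statement counts differ, arithmetic usage differs, local variable names differ, min/max/abs usage differs, constant usage differs.
Spot check at a=3, b=1 — original: acc = -8; val = 3; ((b * b) != (acc * b)) -> true; b = 3; val = 6; return -42. revised: val = 3; acc = -8; ((acc * b) != (b * b)) -> true; b = 3; val = 6; return -42. Both give -42.
Every one of the 54 inputs gives matching results.
verdict: equivalent
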